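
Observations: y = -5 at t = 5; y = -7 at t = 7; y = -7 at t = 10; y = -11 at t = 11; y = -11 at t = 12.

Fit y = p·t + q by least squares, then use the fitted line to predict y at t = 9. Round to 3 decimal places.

From the data, Σt·t = 439, Σt = 45, Σ1 = 5.
For Aᵀy: Σt·y = -397, Σy = -41.
So AᵀA·[p, q]ᵀ = Aᵀy: [[439, 45]; [45, 5]]·[p, q]ᵀ = [-397, -41]ᵀ.
Δ = 439·5 − 45² = 170.
p = ((-397)·5 − 45·(-41))/170 = -14/17; q = (439·(-41) − 45·(-397))/170 = -67/85.
At t = 9: ŷ = (-14/17)·(9) + (-67/85)·(1) = -41/5.

ŷ = -8.200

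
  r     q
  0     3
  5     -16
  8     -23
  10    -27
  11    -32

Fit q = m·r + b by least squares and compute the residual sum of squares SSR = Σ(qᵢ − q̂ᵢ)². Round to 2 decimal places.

Setting ∂/∂m … = 0 gives: 310·m + 34·b = -886;  34·m + 5·b = -95.
(Σr·r = 310, Σr = 34, Σ1 = 5, Σr·q = -886, Σq = -95.)
Determinant 310·5 − 34² = 394.
m = ((-886)·5 − 34·(-95))/394 = -600/197; b = (310·(-95) − 34·(-886))/394 = 337/197.
Residuals: 254/197, -489/197, -68/197, 344/197, -41/197; SSR = 2174/197.

SSR = 11.04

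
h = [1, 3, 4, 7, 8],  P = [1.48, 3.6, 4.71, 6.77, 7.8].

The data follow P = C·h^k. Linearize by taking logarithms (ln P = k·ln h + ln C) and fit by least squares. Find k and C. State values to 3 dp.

Let Y = ln P. Fitting Y = k·ln h + ln C by least squares:
Σln h = 6.5103, Σ(ln h)² = 11.2394, Σln P = 7.1893, Σln h·ln P = 11.5486.
Equations: 11.2394·k + 6.5103·ln C = 11.5486;  6.5103·k + 5·ln C = 7.1893.
Solving (det = 13.8136): k = 0.79188, ln C = 0.40679, so C = exp(0.40679) = 1.50199.

k = 0.792, C = 1.502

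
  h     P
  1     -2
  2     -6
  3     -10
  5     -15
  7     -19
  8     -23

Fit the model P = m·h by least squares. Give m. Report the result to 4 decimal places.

Forming XᵀX = [[152]] and XᵀP = [-436]ᵀ gives XᵀX·[m]ᵀ = XᵀP.
m = (-436)/152 = -2.86842.

m = -2.8684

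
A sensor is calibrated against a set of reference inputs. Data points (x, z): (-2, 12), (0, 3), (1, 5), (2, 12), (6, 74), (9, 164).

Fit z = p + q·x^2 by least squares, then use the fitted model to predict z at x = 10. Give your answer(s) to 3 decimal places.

ẑ = 201.358

The normal system AᵀA·[p, q]ᵀ = Aᵀz is [[6, 126]; [126, 7890]]·[p, q]ᵀ = [270, 16049]ᵀ.
Eliminating q: 7890·(row 1) − 126·(row 2) gives 31464·p = 7890·270 − 126·16049 = 108126, so p = 6007/1748.
Then q = (16049 − 126·(6007/1748))/7890 = 10379/5244.
At x = 10: ẑ = (6007/1748)·(1) + (10379/5244)·(100) = 1055921/5244.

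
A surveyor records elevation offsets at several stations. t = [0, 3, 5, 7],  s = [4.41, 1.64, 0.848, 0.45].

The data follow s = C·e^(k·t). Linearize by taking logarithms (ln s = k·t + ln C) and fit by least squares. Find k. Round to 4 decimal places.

Taking logs, ln s = k·t + ln C, so regress ln s on t.
Σt = 15.0000, Σ(t)² = 83.0000, Σln s = 1.0152, Σt·ln s = -4.9298.
Equations: 83.0000·k + 15.0000·ln C = -4.9298;  15.0000·k + 4·ln C = 1.0152.
Solving (det = 107.0000): k = -0.32661, ln C = 1.47858.

k = -0.3266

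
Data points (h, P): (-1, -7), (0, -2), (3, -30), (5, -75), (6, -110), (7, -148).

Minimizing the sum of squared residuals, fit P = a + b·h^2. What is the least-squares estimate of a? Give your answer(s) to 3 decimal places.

a = -2.878

Entries of MᵀM: Σ1 = 6, Σh^2 = 120, Σh^2·h^2 = 4404.
For MᵀP: ΣP = -372, Σh^2·P = -13364.
Normal equations: [[6, 120]; [120, 4404]]·[a, b]ᵀ = [-372, -13364]ᵀ.
det = 6·4404 − 120² = 12024.
a = ((-372)·4404 − 120·(-13364))/12024 = -1442/501; b = (6·(-13364) − 120·(-372))/12024 = -1481/501.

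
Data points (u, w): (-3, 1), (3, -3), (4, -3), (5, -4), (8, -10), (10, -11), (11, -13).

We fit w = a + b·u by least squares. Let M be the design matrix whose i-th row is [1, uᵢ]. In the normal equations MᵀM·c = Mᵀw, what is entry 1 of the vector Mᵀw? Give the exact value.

Entry 1 ↔ basis 1, so (Mᵀw)_{1} = Σᵢ wᵢ = (1)·(1) + (1)·(-3) + (1)·(-3) + (1)·(-4) + (1)·(-10) + (1)·(-11) + (1)·(-13) = -43.

-43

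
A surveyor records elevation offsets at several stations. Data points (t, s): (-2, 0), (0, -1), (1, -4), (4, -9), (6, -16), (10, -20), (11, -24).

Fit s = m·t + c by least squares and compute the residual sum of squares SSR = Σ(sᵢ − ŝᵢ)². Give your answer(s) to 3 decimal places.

SSR = 12.287

With design matrix M, MᵀM = [[278, 30]; [30, 7]] and Mᵀs = [-600, -74]ᵀ.
det = 278·7 − 30² = 1046.
m = ((-600)·7 − 30·(-74))/1046 = -990/523; c = (278·(-74) − 30·(-600))/1046 = -1286/523.
Residuals: -694/523, 763/523, 184/523, 539/523, -1142/523, 726/523, -376/523; SSR = 6426/523.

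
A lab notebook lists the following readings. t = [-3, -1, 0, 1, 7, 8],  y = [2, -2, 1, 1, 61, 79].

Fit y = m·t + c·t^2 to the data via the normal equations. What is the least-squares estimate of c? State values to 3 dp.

With design matrix M, MᵀM = [[124, 828]; [828, 6580]] and Mᵀy = [1056, 8062]ᵀ.
Δ = 124·6580 − 828² = 130336.
m = (1056·6580 − 828·8062)/130336 = 34143/16292; c = (124·8062 − 828·1056)/130336 = 15665/16292.

c = 0.962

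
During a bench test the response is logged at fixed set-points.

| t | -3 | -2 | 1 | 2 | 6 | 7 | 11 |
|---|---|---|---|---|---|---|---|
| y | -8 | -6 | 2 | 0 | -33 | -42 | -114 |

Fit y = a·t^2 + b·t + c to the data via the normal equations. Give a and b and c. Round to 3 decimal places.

From the data, Σt^2·t^2 = 18452, Σt^2·t = 1864, Σt^2 = 224, Σt·t = 224, Σt = 22, Σ1 = 7.
Moment sums: Σt^2·y = -17134, Σt·y = -1708, Σy = -201.
Normal equations: [[18452, 1864, 224]; [1864, 224, 22]; [224, 22, 7]]·[a, b, c]ᵀ = [-17134, -1708, -201]ᵀ.
Solving the 3×3 system (Gaussian elimination) gives a = -357691/351582, b = 33689/50226, c = 101588/58597.

a = -1.017, b = 0.671, c = 1.734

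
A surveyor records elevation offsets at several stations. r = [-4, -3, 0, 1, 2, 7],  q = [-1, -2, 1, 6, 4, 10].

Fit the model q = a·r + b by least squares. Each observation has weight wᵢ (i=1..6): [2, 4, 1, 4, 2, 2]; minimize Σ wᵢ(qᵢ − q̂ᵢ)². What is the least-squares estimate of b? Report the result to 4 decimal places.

b = 2.7119

From the data, Σwᵢ·r·r = 178, Σwᵢ·r = 2, Σwᵢ·1 = 15.
And Σwᵢ·r·q = 212, Σwᵢ·q = 43.
Normal equations: [[178, 2]; [2, 15]]·[a, b]ᵀ = [212, 43]ᵀ.
Determinant 178·15 − 2² = 2666.
a = (212·15 − 2·43)/2666 = 1547/1333; b = (178·43 − 2·212)/2666 = 3615/1333.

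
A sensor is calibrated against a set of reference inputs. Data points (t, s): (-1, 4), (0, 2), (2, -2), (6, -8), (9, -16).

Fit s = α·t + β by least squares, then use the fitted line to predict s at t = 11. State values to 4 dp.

ŝ = -18.9831

The normal system MᵀM·[α, β]ᵀ = Mᵀs is [[122, 16]; [16, 5]]·[α, β]ᵀ = [-200, -20]ᵀ.
Eliminating β: 5·(row 1) − 16·(row 2) gives 354·α = 5·(-200) − 16·(-20) = -680, so α = -340/177.
Then β = ((-20) − 16·(-340/177))/5 = 380/177.
At t = 11: ŝ = (-340/177)·(11) + (380/177)·(1) = -1120/59.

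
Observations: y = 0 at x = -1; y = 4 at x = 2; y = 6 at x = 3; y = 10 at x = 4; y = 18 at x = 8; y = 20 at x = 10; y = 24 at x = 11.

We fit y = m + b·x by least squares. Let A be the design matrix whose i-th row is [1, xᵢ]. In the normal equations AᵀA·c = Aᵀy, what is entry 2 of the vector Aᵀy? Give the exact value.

674

Entry 2 ↔ basis x, so (Aᵀy)_{2} = Σᵢ (x)·yᵢ = (-1)·(0) + (2)·(4) + (3)·(6) + (4)·(10) + (8)·(18) + (10)·(20) + (11)·(24) = 674.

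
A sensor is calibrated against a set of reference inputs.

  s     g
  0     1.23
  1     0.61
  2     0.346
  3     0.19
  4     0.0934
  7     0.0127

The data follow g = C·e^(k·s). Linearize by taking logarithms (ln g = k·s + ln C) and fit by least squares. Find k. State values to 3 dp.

Linearized form: ln g = k·s + ln C. From the 6 transformed points,
XᵀX = [[79.0000, 17.0000]; [17.0000, 6]], rhs = [-47.6457, -9.7463]ᵀ  (here Σs = 17.0000, Σ(s)² = 79.0000, Σln g = -9.7463, Σs·ln g = -47.6457).
Slope k = (n·Σs·ln g − Σs·Σln g)/(n·Σ(s)² − (Σs)²) = (6·-47.6457 − 17.0000·-9.7463)/185.0000 = -0.64965; ln C = (Σln g − k·Σs)/n = 0.21630.

k = -0.650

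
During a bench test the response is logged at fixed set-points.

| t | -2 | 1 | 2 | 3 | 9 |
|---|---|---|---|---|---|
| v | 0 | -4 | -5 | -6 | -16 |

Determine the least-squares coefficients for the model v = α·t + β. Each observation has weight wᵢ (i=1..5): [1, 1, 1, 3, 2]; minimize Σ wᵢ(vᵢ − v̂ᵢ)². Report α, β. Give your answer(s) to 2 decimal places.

Compute the Gram sums: Σwᵢ·t·t = 198, Σwᵢ·t = 28, Σwᵢ·1 = 8.
Right-hand side: Σwᵢ·t·v = -356, Σwᵢ·v = -59.
AᵀWA·[α, β]ᵀ = AᵀWv becomes [[198, 28]; [28, 8]]·[α, β]ᵀ = [-356, -59]ᵀ.
Eliminating β: 8·(row 1) − 28·(row 2) gives 800·α = 8·(-356) − 28·(-59) = -1196, so α = -299/200.
Then β = ((-59) − 28·(-299/200))/8 = -857/400.

α = -1.50, β = -2.14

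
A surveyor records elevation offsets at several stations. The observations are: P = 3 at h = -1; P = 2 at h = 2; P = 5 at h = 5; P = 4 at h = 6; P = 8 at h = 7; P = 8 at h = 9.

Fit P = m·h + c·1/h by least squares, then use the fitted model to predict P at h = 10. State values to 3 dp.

Forming MᵀM = [[196, 6]; [6, 268013/198450]] and MᵀP = [178, 107/63]ᵀ gives MᵀM·[m, c]ᵀ = MᵀP.
Eliminating c: (268013/198450)·(row 1) − 6·(row 2) gives (463126/2025)·m = (268013/198450)·178 − 6·(107/63) = 22842007/99225, so m = 22842007/22693174.
Then c = ((107/63) − 6·(22842007/22693174))/(268013/198450) = -744300/231563.
At h = 10: P̂ = (22842007/22693174)·(10) + (-744300/231563)·(1/10) = 110562965/11346587.

P̂ = 9.744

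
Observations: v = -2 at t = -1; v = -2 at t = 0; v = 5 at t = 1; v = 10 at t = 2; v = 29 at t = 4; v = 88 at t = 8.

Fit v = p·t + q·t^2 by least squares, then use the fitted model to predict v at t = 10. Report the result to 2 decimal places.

v̂ = 129.24

The normal equations are: 86·p + 584·q = 847;  584·p + 4370·q = 6139.
det = 86·4370 − 584² = 34764.
p = (847·4370 − 584·6139)/34764 = 19369/5794; q = (86·6139 − 584·847)/34764 = 5551/5794.
At t = 10: v̂ = (19369/5794)·(10) + (5551/5794)·(100) = 374395/2897.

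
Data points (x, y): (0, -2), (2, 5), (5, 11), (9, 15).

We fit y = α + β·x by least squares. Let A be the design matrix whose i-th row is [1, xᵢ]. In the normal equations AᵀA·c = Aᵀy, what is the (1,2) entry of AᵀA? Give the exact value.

Row 1 ↔ basis 1, column 2 ↔ basis x, so (AᵀA)_{1,2} = Σᵢ x = (1)·(0) + (1)·(2) + (1)·(5) + (1)·(9) = 16.

16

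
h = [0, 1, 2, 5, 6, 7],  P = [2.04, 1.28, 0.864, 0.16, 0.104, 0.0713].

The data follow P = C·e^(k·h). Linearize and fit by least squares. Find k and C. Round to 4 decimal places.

k = -0.4950, C = 2.1073

Taking logs, ln P = k·h + ln C, so regress ln P on h.
Σh = 21.0000, Σ(h)² = 115.0000, Σln P = -5.9232, Σh·ln P = -41.2746.
Equations: 115.0000·k + 21.0000·ln C = -41.2746;  21.0000·k + 6·ln C = -5.9232.
Solving (det = 249.0000): k = -0.49502, ln C = 0.74539, so C = exp(0.74539) = 2.10726.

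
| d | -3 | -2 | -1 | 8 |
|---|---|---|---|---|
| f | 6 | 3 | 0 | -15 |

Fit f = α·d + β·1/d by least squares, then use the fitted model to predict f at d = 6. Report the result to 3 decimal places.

f̂ = -11.319

Forming AᵀA = [[78, 4]; [4, 793/576]] and Aᵀf = [-144, -43/8]ᵀ gives AᵀA·[α, β]ᵀ = Aᵀf.
Eliminating β: (793/576)·(row 1) − 4·(row 2) gives (8773/96)·α = (793/576)·(-144) − 4·(-43/8) = -707/4, so α = -16968/8773.
Then β = ((-43/8) − 4·(-16968/8773))/(793/576) = 15048/8773.
At d = 6: f̂ = (-16968/8773)·(6) + (15048/8773)·(1/6) = -99300/8773.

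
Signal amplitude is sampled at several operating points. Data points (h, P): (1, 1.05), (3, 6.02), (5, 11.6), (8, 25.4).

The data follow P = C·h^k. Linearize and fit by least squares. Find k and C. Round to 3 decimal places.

Linearized form: ln P = k·ln h + ln C. From the 4 transformed points,
AᵀA = [[8.1213, 4.7875]; [4.7875, 4]], rhs = [12.6433, 7.5296]ᵀ  (here Σln h = 4.7875, Σ(ln h)² = 8.1213, Σln P = 7.5296, Σln h·ln P = 12.6433).
Slope k = (n·Σln h·ln P − Σln h·Σln P)/(n·Σ(ln h)² − (Σln h)²) = (4·12.6433 − 4.7875·7.5296)/9.5652 = 1.51855; ln C = (Σln P − k·Σln h)/n = 0.06490, so C = exp(0.06490) = 1.06705.

k = 1.519, C = 1.067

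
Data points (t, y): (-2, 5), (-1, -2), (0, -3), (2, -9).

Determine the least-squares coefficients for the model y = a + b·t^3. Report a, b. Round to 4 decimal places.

From the data, Σ1 = 4, Σt^3 = -1, Σt^3·t^3 = 129.
For Mᵀy: Σy = -9, Σt^3·y = -110.
Normal equations: [[4, -1]; [-1, 129]]·[a, b]ᵀ = [-9, -110]ᵀ.
Eliminating b: 129·(row 1) − (-1)·(row 2) gives 515·a = 129·(-9) − (-1)·(-110) = -1271, so a = -1271/515.
Then b = ((-110) − (-1)·(-1271/515))/129 = -449/515.

a = -2.4680, b = -0.8718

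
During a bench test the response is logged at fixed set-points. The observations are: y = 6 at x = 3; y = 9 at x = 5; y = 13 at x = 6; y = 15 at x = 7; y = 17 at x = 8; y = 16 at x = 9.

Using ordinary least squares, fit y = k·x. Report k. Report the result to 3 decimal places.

k = 1.992

Entries of MᵀM: Σx·x = 264.
Moment sums: Σx·y = 526.
MᵀM·[k]ᵀ = Mᵀy becomes [[264]]·[k]ᵀ = [526]ᵀ.
Hence k = 526 / 264 ≈ 1.99242.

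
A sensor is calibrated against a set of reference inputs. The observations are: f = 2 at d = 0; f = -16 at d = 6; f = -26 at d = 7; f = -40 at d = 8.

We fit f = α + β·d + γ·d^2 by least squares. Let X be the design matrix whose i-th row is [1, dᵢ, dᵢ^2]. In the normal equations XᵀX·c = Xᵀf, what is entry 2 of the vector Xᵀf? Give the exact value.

-598

Entry 2 ↔ basis d, so (Xᵀf)_{2} = Σᵢ (d)·fᵢ = (0)·(2) + (6)·(-16) + (7)·(-26) + (8)·(-40) = -598.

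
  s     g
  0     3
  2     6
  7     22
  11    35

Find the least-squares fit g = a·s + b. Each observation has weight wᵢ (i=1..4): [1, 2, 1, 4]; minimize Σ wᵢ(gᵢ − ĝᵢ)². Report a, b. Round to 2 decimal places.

a = 3.08, b = 0.97

From the data, Σwᵢ·s·s = 541, Σwᵢ·s = 55, Σwᵢ·1 = 8.
For XᵀWg: Σwᵢ·s·g = 1718, Σwᵢ·g = 177.
XᵀWX·[a, b]ᵀ = XᵀWg becomes [[541, 55]; [55, 8]]·[a, b]ᵀ = [1718, 177]ᵀ.
Eliminating b: 8·(row 1) − 55·(row 2) gives 1303·a = 8·1718 − 55·177 = 4009, so a = 4009/1303.
Then b = (177 − 55·(4009/1303))/8 = 1267/1303.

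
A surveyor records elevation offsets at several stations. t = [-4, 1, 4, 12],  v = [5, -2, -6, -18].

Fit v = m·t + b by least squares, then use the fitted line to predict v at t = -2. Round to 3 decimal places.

Normal-equation sums: Σt·t = 177, Σt = 13, Σ1 = 4.
And Σt·v = -262, Σv = -21.
Eliminating b: 4·(row 1) − 13·(row 2) gives 539·m = 4·(-262) − 13·(-21) = -775, so m = -775/539.
Then b = ((-21) − 13·(-775/539))/4 = -311/539.
At t = -2: v̂ = (-775/539)·(-2) + (-311/539)·(1) = 177/77.

v̂ = 2.299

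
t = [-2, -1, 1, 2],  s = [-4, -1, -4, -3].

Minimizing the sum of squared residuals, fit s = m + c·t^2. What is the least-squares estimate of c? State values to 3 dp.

MᵀM·[m, c]ᵀ = Mᵀs reads: 4·m + 10·c = -12;  10·m + 34·c = -33.
Determinant 4·34 − 10² = 36.
m = ((-12)·34 − 10·(-33))/36 = -13/6; c = (4·(-33) − 10·(-12))/36 = -1/3.

c = -0.333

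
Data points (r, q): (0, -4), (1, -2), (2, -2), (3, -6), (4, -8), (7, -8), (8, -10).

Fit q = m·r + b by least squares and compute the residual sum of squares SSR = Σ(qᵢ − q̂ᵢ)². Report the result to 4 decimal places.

The normal equations are: 143·m + 25·b = -192;  25·m + 7·b = -40.
det = 143·7 − 25² = 376.
m = ((-192)·7 − 25·(-40))/376 = -43/47; b = (143·(-40) − 25·(-192))/376 = -115/47.
Residuals: -73/47, 64/47, 107/47, -38/47, -89/47, 40/47, -11/47; SSR = 680/47.

SSR = 14.4681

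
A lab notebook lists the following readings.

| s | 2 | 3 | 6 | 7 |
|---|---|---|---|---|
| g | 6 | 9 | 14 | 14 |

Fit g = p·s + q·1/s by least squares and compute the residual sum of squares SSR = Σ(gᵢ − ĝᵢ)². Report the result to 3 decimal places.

Setting ∂/∂p … = 0 gives: 98·p + 4·q = 221;  4·p + (361/882)·q = 31/3.
Δ = 98·(361/882) − 4² = 217/9.
p = (221·(361/882) − 4·(31/3))/(217/9) = 43325/21266; q = (98·(31/3) − 4·221)/(217/9) = 1158/217.
Residuals: -7898/10633, 761/686, 9430/10633, -3109/3038; SSR = 76901/21266.

SSR = 3.616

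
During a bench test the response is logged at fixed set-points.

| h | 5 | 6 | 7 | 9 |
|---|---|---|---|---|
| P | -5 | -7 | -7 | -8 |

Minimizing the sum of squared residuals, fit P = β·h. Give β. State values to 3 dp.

β = -0.984

The normal system AᵀA·[β]ᵀ = AᵀP is [[191]]·[β]ᵀ = [-188]ᵀ.
Hence β = -188 / 191 ≈ -0.984293.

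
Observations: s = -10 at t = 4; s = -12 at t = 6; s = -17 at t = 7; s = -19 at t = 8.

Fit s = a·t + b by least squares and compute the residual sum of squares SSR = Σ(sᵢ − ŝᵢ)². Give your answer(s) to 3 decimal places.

SSR = 4.971

Normal-equation sums: Σt·t = 165, Σt = 25, Σ1 = 4.
For Aᵀs: Σt·s = -383, Σs = -58.
Eliminating b: 4·(row 1) − 25·(row 2) gives 35·a = 4·(-383) − 25·(-58) = -82, so a = -82/35.
Then b = ((-58) − 25·(-82/35))/4 = 1/7.
Residuals: -27/35, 67/35, -26/35, -2/5; SSR = 174/35.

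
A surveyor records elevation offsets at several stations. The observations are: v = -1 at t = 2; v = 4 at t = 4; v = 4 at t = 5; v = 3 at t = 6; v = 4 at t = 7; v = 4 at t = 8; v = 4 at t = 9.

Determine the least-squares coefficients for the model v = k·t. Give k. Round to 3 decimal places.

k = 0.538

Sums needed: Σt·t = 275.
And Σt·v = 148.
So MᵀM·[k]ᵀ = Mᵀv: [[275]]·[k]ᵀ = [148]ᵀ.
k = 148/275 = 0.538182.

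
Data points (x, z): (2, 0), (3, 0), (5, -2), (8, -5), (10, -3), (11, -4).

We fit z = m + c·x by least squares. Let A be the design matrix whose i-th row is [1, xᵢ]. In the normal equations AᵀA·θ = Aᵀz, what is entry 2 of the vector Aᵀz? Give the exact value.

-124

Entry 2 ↔ basis x, so (Aᵀz)_{2} = Σᵢ (x)·zᵢ = (2)·(0) + (3)·(0) + (5)·(-2) + (8)·(-5) + (10)·(-3) + (11)·(-4) = -124.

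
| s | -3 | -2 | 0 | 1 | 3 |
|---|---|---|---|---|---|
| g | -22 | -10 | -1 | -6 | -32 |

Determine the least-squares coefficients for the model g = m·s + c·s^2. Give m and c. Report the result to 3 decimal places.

Normal-equation sums: Σs·s = 23, Σs·s^2 = -7, Σs^2·s^2 = 179.
And Σs·g = -16, Σs^2·g = -532.
So XᵀX·[m, c]ᵀ = Xᵀg: [[23, -7]; [-7, 179]]·[m, c]ᵀ = [-16, -532]ᵀ.
Determinant 23·179 − (-7)² = 4068.
m = ((-16)·179 − (-7)·(-532))/4068 = -183/113; c = (23·(-532) − (-7)·(-16))/4068 = -343/113.

m = -1.619, c = -3.035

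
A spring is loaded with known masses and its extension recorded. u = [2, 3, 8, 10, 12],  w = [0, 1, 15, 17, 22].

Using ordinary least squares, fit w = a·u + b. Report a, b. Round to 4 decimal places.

Compute the Gram sums: Σu·u = 321, Σu = 35, Σ1 = 5.
For Xᵀw: Σu·w = 557, Σw = 55.
XᵀX·[a, b]ᵀ = Xᵀw becomes [[321, 35]; [35, 5]]·[a, b]ᵀ = [557, 55]ᵀ.
Eliminating b: 5·(row 1) − 35·(row 2) gives 380·a = 5·557 − 35·55 = 860, so a = 43/19.
Then b = (55 − 35·(43/19))/5 = -92/19.

a = 2.2632, b = -4.8421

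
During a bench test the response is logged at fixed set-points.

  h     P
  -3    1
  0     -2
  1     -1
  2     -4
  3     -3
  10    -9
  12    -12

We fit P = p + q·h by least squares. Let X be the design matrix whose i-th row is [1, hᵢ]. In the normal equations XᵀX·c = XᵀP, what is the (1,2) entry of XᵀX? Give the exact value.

25

Row 1 ↔ basis 1, column 2 ↔ basis h, so (XᵀX)_{1,2} = Σᵢ h = (1)·(-3) + (1)·(0) + (1)·(1) + (1)·(2) + (1)·(3) + (1)·(10) + (1)·(12) = 25.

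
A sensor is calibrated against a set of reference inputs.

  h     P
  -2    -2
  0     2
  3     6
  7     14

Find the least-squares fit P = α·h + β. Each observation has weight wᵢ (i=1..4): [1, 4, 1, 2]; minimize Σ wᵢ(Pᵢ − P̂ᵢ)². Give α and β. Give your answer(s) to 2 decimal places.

AᵀWA·[α, β]ᵀ = AᵀWP reads: 111·α + 15·β = 218;  15·α + 8·β = 40.
(Σwᵢ·h·h = 111, Σwᵢ·h = 15, Σwᵢ·1 = 8, Σwᵢ·h·P = 218, Σwᵢ·P = 40.)
Eliminating β: 8·(row 1) − 15·(row 2) gives 663·α = 8·218 − 15·40 = 1144, so α = 88/51.
Then β = (40 − 15·(88/51))/8 = 30/17.

α = 1.73, β = 1.76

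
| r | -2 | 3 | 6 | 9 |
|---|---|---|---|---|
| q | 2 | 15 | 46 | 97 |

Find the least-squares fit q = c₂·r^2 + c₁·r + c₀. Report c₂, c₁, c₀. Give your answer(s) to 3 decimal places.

c₂ = 1.019, c₁ = 1.480, c₀ = 0.971

Normal-equation sums: Σr^2·r^2 = 7954, Σr^2·r = 964, Σr^2 = 130, Σr·r = 130, Σr = 16, Σ1 = 4.
Right-hand side: Σr^2·q = 9656, Σr·q = 1190, Σq = 160.
Row-reducing yields c₂ = 924/907, c₁ = 4027/2721, c₀ = 2642/2721.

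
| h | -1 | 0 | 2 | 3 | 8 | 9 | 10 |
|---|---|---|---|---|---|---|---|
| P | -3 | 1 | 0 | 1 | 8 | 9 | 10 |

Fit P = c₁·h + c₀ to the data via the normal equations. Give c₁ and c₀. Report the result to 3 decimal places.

The normal equations are: 259·c₁ + 31·c₀ = 251;  31·c₁ + 7·c₀ = 26.
det = 259·7 − 31² = 852.
c₁ = (251·7 − 31·26)/852 = 317/284; c₀ = (259·26 − 31·251)/852 = -349/284.

c₁ = 1.116, c₀ = -1.229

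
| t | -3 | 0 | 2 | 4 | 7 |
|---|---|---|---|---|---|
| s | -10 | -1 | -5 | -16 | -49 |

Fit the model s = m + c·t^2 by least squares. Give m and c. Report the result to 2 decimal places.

Setting ∂/∂m … = 0 gives: 5·m + 78·c = -81;  78·m + 2754·c = -2767.
(Σ1 = 5, Σt^2 = 78, Σt^2·t^2 = 2754, Σs = -81, Σt^2·s = -2767.)
det = 5·2754 − 78² = 7686.
m = ((-81)·2754 − 78·(-2767))/7686 = -1208/1281; c = (5·(-2767) − 78·(-81))/7686 = -7517/7686.

m = -0.94, c = -0.98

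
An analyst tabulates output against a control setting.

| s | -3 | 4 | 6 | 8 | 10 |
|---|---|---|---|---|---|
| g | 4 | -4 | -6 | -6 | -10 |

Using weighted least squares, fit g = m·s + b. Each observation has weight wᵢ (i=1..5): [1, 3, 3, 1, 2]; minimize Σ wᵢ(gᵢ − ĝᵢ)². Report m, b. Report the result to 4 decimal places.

From the data, Σwᵢ·s·s = 429, Σwᵢ·s = 55, Σwᵢ·1 = 10.
And Σwᵢ·s·g = -416, Σwᵢ·g = -52.
So XᵀWX·[m, b]ᵀ = XᵀWg: [[429, 55]; [55, 10]]·[m, b]ᵀ = [-416, -52]ᵀ.
Δ = 429·10 − 55² = 1265.
m = ((-416)·10 − 55·(-52))/1265 = -260/253; b = (429·(-52) − 55·(-416))/1265 = 52/115.

m = -1.0277, b = 0.4522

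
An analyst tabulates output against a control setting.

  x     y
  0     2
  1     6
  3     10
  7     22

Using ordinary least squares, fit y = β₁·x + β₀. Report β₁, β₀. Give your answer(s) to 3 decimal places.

β₁ = 2.783, β₀ = 2.348

With design matrix A, AᵀA = [[59, 11]; [11, 4]] and Aᵀy = [190, 40]ᵀ.
Determinant 59·4 − 11² = 115.
β₁ = (190·4 − 11·40)/115 = 64/23; β₀ = (59·40 − 11·190)/115 = 54/23.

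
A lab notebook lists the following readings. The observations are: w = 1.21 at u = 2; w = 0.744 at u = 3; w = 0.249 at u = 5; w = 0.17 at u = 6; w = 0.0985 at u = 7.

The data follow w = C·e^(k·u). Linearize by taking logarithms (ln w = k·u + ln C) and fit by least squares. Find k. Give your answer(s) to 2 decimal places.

k = -0.50

Linearized form: ln w = k·u + ln C. From the 5 transformed points,
XᵀX = [[123.0000, 23.0000]; [23.0000, 5]], rhs = [-34.3130, -5.5851]ᵀ  (here Σu = 23.0000, Σ(u)² = 123.0000, Σln w = -5.5851, Σu·ln w = -34.3130).
Slope k = (n·Σu·ln w − Σu·Σln w)/(n·Σ(u)² − (Σu)²) = (5·-34.3130 − 23.0000·-5.5851)/86.0000 = -0.50127; ln C = (Σln w − k·Σu)/n = 1.18882.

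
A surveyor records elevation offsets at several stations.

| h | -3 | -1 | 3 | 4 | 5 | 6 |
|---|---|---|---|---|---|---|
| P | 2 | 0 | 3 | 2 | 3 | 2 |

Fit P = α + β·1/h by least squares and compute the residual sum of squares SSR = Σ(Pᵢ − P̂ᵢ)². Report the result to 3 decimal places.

Forming MᵀM = [[6, -23/60]; [-23/60, 541/400]] and MᵀP = [12, 53/30]ᵀ gives MᵀM·[α, β]ᵀ = MᵀP.
Eliminating β: (541/400)·(row 1) − (-23/60)·(row 2) gives (5737/720)·α = (541/400)·12 − (-23/60)·(53/30) = 30433/1800, so α = 60866/28685.
Then β = ((53/30) − (-23/60)·(60866/28685))/(541/400) = 10944/5737.
Residuals: 14744/28685, -6146/28685, 6949/28685, -17176/28685, 2849/5737, -12616/28685; SSR = 33486/28685.

SSR = 1.167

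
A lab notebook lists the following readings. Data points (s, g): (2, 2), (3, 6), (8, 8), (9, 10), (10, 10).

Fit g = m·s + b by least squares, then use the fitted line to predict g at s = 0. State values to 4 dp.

ĝ = 1.7143

Entries of XᵀX: Σs·s = 258, Σs = 32, Σ1 = 5.
Right-hand side: Σs·g = 276, Σg = 36.
XᵀX·[m, b]ᵀ = Xᵀg becomes [[258, 32]; [32, 5]]·[m, b]ᵀ = [276, 36]ᵀ.
Eliminating b: 5·(row 1) − 32·(row 2) gives 266·m = 5·276 − 32·36 = 228, so m = 6/7.
Then b = (36 − 32·(6/7))/5 = 12/7.
At s = 0: ĝ = (6/7)·(0) + (12/7)·(1) = 12/7.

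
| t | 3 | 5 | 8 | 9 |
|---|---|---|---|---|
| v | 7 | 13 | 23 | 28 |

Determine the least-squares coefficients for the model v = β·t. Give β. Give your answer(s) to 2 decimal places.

XᵀX·[β]ᵀ = Xᵀv reads: 179·β = 522.
β = 522/179 = 2.9162.

β = 2.92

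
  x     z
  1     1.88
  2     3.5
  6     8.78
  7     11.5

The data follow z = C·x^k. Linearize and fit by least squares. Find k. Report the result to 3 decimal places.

With ln zᵢ as the transformed response and ln xᵢ as the regressor:
Σln x = 4.4308, Σ(ln x)² = 7.4774, Σln z = 6.4989, Σln x·ln z = 9.5135.
Equations: 7.4774·k + 4.4308·ln C = 9.5135;  4.4308·k + 4·ln C = 6.4989.
Solving (det = 10.2775): k = 0.90087, ln C = 0.62682.

k = 0.901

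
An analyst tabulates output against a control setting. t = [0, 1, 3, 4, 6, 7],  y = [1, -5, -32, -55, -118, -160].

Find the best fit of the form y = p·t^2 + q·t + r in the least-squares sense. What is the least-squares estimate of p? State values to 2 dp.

p = -3.00

Compute the Gram sums: Σt^2·t^2 = 4035, Σt^2·t = 651, Σt^2 = 111, Σt·t = 111, Σt = 21, Σ1 = 6.
Right-hand side: Σt^2·y = -13261, Σt·y = -2149, Σy = -369.
So AᵀA·[p, q, r]ᵀ = Aᵀy: [[4035, 651, 111]; [651, 111, 21]; [111, 21, 6]]·[p, q, r]ᵀ = [-13261, -2149, -369]ᵀ.
Row-reducing yields p = -3, q = -28/15, r = 8/15.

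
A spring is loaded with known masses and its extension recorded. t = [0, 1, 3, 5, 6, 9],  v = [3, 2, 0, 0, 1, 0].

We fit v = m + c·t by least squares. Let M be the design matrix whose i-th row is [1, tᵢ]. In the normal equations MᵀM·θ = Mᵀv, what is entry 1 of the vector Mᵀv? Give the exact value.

6

Entry 1 ↔ basis 1, so (Mᵀv)_{1} = Σᵢ vᵢ = (1)·(3) + (1)·(2) + (1)·(0) + (1)·(0) + (1)·(1) + (1)·(0) = 6.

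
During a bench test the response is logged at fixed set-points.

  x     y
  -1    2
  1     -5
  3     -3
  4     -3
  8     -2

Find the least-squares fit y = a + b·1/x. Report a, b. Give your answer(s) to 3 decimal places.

From the data, Σ1 = 5, Σ1/x = 17/24, Σ1/x·1/x = 1261/576.
Right-hand side: Σy = -11, Σ1/x·y = -9.
Δ = 5·(1261/576) − (17/24)² = 94/9.
a = ((-11)·(1261/576) − (17/24)·(-9))/(94/9) = -217/128; b = (5·(-9) − (17/24)·(-11))/(94/9) = -57/16.

a = -1.695, b = -3.563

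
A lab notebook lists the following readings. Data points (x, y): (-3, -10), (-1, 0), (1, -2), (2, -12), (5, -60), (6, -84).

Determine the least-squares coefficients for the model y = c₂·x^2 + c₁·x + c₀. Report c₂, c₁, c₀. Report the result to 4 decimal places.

Setting ∂/∂c₂ … = 0 gives: 2020·c₂ + 322·c₁ + 76·c₀ = -4664;  322·c₂ + 76·c₁ + 10·c₀ = -800;  76·c₂ + 10·c₁ + 6·c₀ = -168.
Solving the 3×3 system (Gaussian elimination) gives c₂ = -12224/6145, c₁ = -13612/6145, c₀ = 5464/6145.

c₂ = -1.9893, c₁ = -2.2151, c₀ = 0.8892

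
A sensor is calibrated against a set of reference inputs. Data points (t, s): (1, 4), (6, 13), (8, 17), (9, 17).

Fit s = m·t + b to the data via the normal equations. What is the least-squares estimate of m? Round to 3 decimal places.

m = 1.711

Entries of MᵀM: Σt·t = 182, Σt = 24, Σ1 = 4.
For Mᵀs: Σt·s = 371, Σs = 51.
Normal equations: [[182, 24]; [24, 4]]·[m, b]ᵀ = [371, 51]ᵀ.
det = 182·4 − 24² = 152.
m = (371·4 − 24·51)/152 = 65/38; b = (182·51 − 24·371)/152 = 189/76.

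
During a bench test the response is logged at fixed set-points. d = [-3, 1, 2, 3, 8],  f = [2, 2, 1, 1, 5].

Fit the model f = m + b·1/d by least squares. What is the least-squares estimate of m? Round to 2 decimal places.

m = 2.47

Compute the Gram sums: Σ1 = 5, Σ1/d = 13/8, Σ1/d·1/d = 857/576.
Right-hand side: Σf = 11, Σ1/d·f = 67/24.
Eliminating b: (857/576)·(row 1) − (13/8)·(row 2) gives (691/144)·m = (857/576)·11 − (13/8)·(67/24) = 3407/288, so m = 3407/1382.
Then b = ((67/24) − (13/8)·(3407/1382))/(857/576) = -564/691.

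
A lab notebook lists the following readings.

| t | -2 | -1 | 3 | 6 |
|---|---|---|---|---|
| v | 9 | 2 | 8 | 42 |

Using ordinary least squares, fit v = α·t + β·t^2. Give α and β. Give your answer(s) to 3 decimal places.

α = -1.518, β = 1.418

The normal equations are: 50·α + 234·β = 256;  234·α + 1394·β = 1622.
(Σt·t = 50, Σt·t^2 = 234, Σt^2·t^2 = 1394, Σt·v = 256, Σt^2·v = 1622.)
Δ = 50·1394 − 234² = 14944.
α = (256·1394 − 234·1622)/14944 = -5671/3736; β = (50·1622 − 234·256)/14944 = 5299/3736.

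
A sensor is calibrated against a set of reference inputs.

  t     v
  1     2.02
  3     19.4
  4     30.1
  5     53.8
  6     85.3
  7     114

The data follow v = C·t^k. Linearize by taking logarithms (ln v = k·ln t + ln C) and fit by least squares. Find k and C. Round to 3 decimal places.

Linearized form: ln v = k·ln t + ln C. From the 6 transformed points,
Sums: Σln t = 7.8320, Σ(ln t)² = 12.7160, Σln v = 20.2405, Σln t·ln v = 31.5741.
Normal system: [[12.7160, 7.8320]; [7.8320, 6]]·[k, ln C]ᵀ = [31.5741, 20.2405]ᵀ.
Solving (det = 14.9557): k = 2.06747, ln C = 0.67468, so C = exp(0.67468) = 1.96341.

k = 2.067, C = 1.963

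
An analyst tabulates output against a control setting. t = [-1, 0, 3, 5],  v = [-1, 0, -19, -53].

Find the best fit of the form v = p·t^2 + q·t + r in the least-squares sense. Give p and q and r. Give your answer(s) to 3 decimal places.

p = -2.054, q = -0.393, r = 0.407

Forming XᵀX = [[707, 151, 35]; [151, 35, 7]; [35, 7, 4]] and Xᵀv = [-1497, -321, -73]ᵀ gives XᵀX·[p, q, r]ᵀ = Xᵀv.
Solving the 3×3 system (Gaussian elimination) gives p = -727/354, q = -139/354, r = 24/59.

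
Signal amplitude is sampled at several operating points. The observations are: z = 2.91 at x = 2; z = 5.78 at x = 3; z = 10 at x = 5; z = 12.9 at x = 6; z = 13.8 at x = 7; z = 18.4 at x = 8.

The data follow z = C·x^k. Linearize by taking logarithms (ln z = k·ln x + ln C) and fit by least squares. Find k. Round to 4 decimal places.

With ln zᵢ as the transformed response and ln xᵢ as the regressor:
Over the data: Σln x = 9.2183, Σ(ln x)² = 15.5987, Σln z = 13.2194, Σln x·ln z = 22.1190.
Normal system: [[15.5987, 9.2183]; [9.2183, 6]]·[k, ln C]ᵀ = [22.1190, 13.2194]ᵀ.
Slope k = (n·Σln x·ln z − Σln x·Σln z)/(n·Σ(ln x)² − (Σln x)²) = (6·22.1190 − 9.2183·13.2194)/8.6152 = 1.25984; ln C = (Σln z − k·Σln x)/n = 0.26763.

k = 1.2598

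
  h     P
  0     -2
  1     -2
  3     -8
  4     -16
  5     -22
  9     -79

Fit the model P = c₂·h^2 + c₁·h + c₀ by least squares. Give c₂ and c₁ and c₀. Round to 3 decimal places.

Setting ∂/∂c₂ … = 0 gives: 7524·c₂ + 946·c₁ + 132·c₀ = -7279;  946·c₂ + 132·c₁ + 22·c₀ = -911;  132·c₂ + 22·c₁ + 6·c₀ = -129.
Inverting the 3×3 Gram matrix, [c₂, c₁, c₀]ᵀ = [-499/462, 183/154, -44/21]ᵀ.

c₂ = -1.080, c₁ = 1.188, c₀ = -2.095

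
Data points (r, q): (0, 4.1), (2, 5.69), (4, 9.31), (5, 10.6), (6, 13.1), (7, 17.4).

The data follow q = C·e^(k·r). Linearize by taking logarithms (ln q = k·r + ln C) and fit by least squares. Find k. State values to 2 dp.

Linearized form: ln q = k·r + ln C. From the 6 transformed points,
AᵀA = [[130.0000, 24.0000]; [24.0000, 6]], rhs = [59.6370, 13.1707]ᵀ  (here Σr = 24.0000, Σ(r)² = 130.0000, Σln q = 13.1707, Σr·ln q = 59.6370).
Slope k = (n·Σr·ln q − Σr·Σln q)/(n·Σ(r)² − (Σr)²) = (6·59.6370 − 24.0000·13.1707)/204.0000 = 0.20453; ln C = (Σln q − k·Σr)/n = 1.37699.

k = 0.20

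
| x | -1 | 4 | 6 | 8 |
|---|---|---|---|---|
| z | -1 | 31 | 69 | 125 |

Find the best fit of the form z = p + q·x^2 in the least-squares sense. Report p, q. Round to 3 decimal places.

AᵀA·[p, q]ᵀ = Aᵀz reads: 4·p + 117·q = 224;  117·p + 5649·q = 10979.
det = 4·5649 − 117² = 8907.
p = (224·5649 − 117·10979)/8907 = -6389/2969; q = (4·10979 − 117·224)/8907 = 17708/8907.

p = -2.152, q = 1.988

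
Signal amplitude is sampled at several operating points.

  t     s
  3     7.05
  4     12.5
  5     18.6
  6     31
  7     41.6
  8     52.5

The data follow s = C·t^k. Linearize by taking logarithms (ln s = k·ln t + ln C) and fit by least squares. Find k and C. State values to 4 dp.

Taking logs, ln s = k·ln t + ln C, so regress ln s on ln t.
Σln t = 9.9115, Σ(ln t)² = 17.0401, Σln s = 18.5248, Σln t·ln s = 31.9954.
Equations: 17.0401·k + 9.9115·ln C = 31.9954;  9.9115·k + 6·ln C = 18.5248.
Slope k = (n·Σln t·ln s − Σln t·Σln s)/(n·Σ(ln t)² − (Σln t)²) = (6·31.9954 − 9.9115·18.5248)/4.0036 = 2.08919; ln C = (Σln s − k·Σln t)/n = -0.36369, so C = exp(-0.36369) = 0.69511.

k = 2.0892, C = 0.6951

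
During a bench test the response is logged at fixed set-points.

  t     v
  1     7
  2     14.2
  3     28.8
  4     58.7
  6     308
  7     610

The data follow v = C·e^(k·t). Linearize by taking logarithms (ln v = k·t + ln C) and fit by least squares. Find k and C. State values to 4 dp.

k = 0.7537, C = 3.1266

Taking logs, ln v = k·t + ln C, so regress ln v on t.
Σt = 23.0000, Σ(t)² = 115.0000, Σln v = 24.1755, Σt·ln v = 112.8981.
Equations: 115.0000·k + 23.0000·ln C = 112.8981;  23.0000·k + 6·ln C = 24.1755.
Slope k = (n·Σt·ln v − Σt·Σln v)/(n·Σ(t)² − (Σt)²) = (6·112.8981 − 23.0000·24.1755)/161.0000 = 0.75374; ln C = (Σln v − k·Σt)/n = 1.13993, so C = exp(1.13993) = 3.12656.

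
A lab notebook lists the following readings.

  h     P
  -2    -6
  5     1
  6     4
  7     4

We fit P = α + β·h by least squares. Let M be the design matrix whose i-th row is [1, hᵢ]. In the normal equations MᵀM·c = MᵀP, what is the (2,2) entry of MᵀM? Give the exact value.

114

Row 2 ↔ basis h, column 2 ↔ basis h, so (MᵀM)_{2,2} = Σᵢ (h)·(h) = (-2)·(-2) + (5)·(5) + (6)·(6) + (7)·(7) = 114.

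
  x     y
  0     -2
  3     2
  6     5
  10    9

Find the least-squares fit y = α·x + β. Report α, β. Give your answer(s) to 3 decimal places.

α = 1.087, β = -1.662

The normal system MᵀM·[α, β]ᵀ = Mᵀy is [[145, 19]; [19, 4]]·[α, β]ᵀ = [126, 14]ᵀ.
Determinant 145·4 − 19² = 219.
α = (126·4 − 19·14)/219 = 238/219; β = (145·14 − 19·126)/219 = -364/219.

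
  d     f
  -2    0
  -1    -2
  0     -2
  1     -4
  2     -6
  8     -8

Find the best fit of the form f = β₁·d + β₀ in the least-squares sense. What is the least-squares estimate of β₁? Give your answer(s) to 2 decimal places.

β₁ = -0.77

Normal-equation sums: Σd·d = 74, Σd = 8, Σ1 = 6.
Moment sums: Σd·f = -78, Σf = -22.
AᵀA·[β₁, β₀]ᵀ = Aᵀf becomes [[74, 8]; [8, 6]]·[β₁, β₀]ᵀ = [-78, -22]ᵀ.
Eliminating β₀: 6·(row 1) − 8·(row 2) gives 380·β₁ = 6·(-78) − 8·(-22) = -292, so β₁ = -73/95.
Then β₀ = ((-22) − 8·(-73/95))/6 = -251/95.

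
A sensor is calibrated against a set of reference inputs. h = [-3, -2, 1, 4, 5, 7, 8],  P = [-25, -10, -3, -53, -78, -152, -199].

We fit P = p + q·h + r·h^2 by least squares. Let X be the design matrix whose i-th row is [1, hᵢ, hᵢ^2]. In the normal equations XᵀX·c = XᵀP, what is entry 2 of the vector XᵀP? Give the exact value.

-3166

Entry 2 ↔ basis h, so (XᵀP)_{2} = Σᵢ (h)·Pᵢ = (-3)·(-25) + (-2)·(-10) + (1)·(-3) + (4)·(-53) + (5)·(-78) + (7)·(-152) + (8)·(-199) = -3166.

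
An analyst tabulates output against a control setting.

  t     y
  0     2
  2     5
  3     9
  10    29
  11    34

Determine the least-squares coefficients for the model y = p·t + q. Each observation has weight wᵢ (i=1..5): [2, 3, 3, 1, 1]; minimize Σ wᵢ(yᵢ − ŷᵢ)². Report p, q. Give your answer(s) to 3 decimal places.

Setting ∂/∂p … = 0 gives: 260·p + 36·q = 775;  36·p + 10·q = 109.
(Σwᵢ·t·t = 260, Σwᵢ·t = 36, Σwᵢ·1 = 10, Σwᵢ·t·y = 775, Σwᵢ·y = 109.)
Determinant 260·10 − 36² = 1304.
p = (775·10 − 36·109)/1304 = 1913/652; q = (260·109 − 36·775)/1304 = 55/163.

p = 2.934, q = 0.337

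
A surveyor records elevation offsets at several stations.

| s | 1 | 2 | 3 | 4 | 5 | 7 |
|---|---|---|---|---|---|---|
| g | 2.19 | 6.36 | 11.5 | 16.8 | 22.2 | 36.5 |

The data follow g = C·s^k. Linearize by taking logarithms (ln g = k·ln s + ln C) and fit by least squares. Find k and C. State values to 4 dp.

With ln gᵢ as the transformed response and ln sᵢ as the regressor:
AᵀA = [[9.9861, 6.7334]; [6.7334, 6]], rhs = [19.8662, 14.5951]ᵀ  (here Σln s = 6.7334, Σ(ln s)² = 9.9861, Σln g = 14.5951, Σln s·ln g = 19.8662).
Slope k = (n·Σln s·ln g − Σln s·Σln g)/(n·Σ(ln s)² − (Σln s)²) = (6·19.8662 − 6.7334·14.5951)/14.5777 = 1.43528; ln C = (Σln g − k·Σln s)/n = 0.82179, so C = exp(0.82179) = 2.27457.

k = 1.4353, C = 2.2746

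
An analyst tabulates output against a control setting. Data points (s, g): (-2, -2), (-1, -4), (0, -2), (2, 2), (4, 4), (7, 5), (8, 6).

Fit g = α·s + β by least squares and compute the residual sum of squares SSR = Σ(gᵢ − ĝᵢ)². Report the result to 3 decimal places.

SSR = 9.266

Setting ∂/∂α … = 0 gives: 138·α + 18·β = 111;  18·α + 7·β = 9.
(Σs·s = 138, Σs = 18, Σ1 = 7, Σs·g = 111, Σg = 9.)
Eliminating β: 7·(row 1) − 18·(row 2) gives 642·α = 7·111 − 18·9 = 615, so α = 205/214.
Then β = (9 − 18·(205/214))/7 = -126/107.
Residuals: 117/107, -399/214, -88/107, 135/107, 144/107, -113/214, -52/107; SSR = 1983/214.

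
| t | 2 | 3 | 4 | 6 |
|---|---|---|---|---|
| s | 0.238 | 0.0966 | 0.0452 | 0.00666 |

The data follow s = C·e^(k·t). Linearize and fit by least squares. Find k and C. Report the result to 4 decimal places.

k = -0.8898, C = 1.4425

Let Y = ln s. Fitting Y = k·t + ln C by least squares:
XᵀX = [[65.0000, 15.0000]; [15.0000, 4]], rhs = [-52.3389, -11.8810]ᵀ  (here Σt = 15.0000, Σ(t)² = 65.0000, Σln s = -11.8810, Σt·ln s = -52.3389).
Slope k = (n·Σt·ln s − Σt·Σln s)/(n·Σ(t)² − (Σt)²) = (4·-52.3389 − 15.0000·-11.8810)/35.0000 = -0.88976; ln C = (Σln s − k·Σt)/n = 0.36635, so C = exp(0.36635) = 1.44245.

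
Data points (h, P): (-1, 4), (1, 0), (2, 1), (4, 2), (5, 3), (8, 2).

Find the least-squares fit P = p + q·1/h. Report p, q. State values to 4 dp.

The normal system AᵀA·[p, q]ᵀ = AᵀP is [[6, 43/40]; [43/40, 3789/1600]]·[p, q]ᵀ = [12, -43/20]ᵀ.
Eliminating q: (3789/1600)·(row 1) − (43/40)·(row 2) gives (4177/320)·p = (3789/1600)·12 − (43/40)·(-43/20) = 24583/800, so p = 49166/20885.
Then q = ((-43/20) − (43/40)·(49166/20885))/(3789/1600) = -8256/4177.

p = 2.3541, q = -1.9765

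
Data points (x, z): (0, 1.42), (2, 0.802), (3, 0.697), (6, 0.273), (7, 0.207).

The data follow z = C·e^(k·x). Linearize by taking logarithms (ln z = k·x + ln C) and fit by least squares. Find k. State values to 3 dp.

Let Y = ln z. Fitting Y = k·x + ln C by least squares:
Σx = 18.0000, Σ(x)² = 98.0000, Σln z = -3.1043, Σx·ln z = -20.3392.
Equations: 98.0000·k + 18.0000·ln C = -20.3392;  18.0000·k + 5·ln C = -3.1043.
Solving (det = 166.0000): k = -0.27602, ln C = 0.37280.

k = -0.276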